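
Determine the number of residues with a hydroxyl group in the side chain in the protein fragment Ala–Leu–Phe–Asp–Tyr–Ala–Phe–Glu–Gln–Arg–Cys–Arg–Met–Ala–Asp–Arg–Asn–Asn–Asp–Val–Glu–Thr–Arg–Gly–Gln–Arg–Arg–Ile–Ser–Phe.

S, T, and Y are the three residues with a side-chain hydroxyl.
Matching residues: Tyr5, Thr22, Ser29.

3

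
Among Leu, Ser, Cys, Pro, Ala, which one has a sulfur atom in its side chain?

Only Cys (C) and Met (M) have a sulfur atom in the side chain.
Of the listed options, only Cys belongs to this group.

Cys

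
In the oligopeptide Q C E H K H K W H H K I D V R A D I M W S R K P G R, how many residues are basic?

11

K, R, and H are the three residues with basic side chains (ε-amine, guanidinium, and imidazole respectively).
Matching residues: H4, K5, H6, K7, H9, H10, K11, R15, R22, K23, R26.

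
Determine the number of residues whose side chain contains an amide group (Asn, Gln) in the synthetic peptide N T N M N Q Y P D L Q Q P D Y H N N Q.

Matching residues: N1, N3, N5, Q6, Q11, Q12, N17, N18, Q19.

9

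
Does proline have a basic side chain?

No

K, R, and H are the three residues with basic side chains (ε-amine, guanidinium, and imidazole respectively).
Proline is not in this group.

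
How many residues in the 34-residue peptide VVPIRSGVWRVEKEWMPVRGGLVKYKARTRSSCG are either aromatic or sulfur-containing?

5

Aromatic: F, W, Y. Sulfur-containing: C, M.
Aromatic residues here: W9, W15, Y25 (3).
Sulfur-containing residues here: M16, C33 (2).
The two groups share no amino acid, so total = 3 + 2 = 5.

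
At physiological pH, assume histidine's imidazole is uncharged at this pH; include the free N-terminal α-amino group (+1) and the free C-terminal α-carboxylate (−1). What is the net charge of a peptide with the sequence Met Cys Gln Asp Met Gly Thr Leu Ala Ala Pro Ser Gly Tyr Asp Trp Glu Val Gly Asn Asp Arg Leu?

-3

The side chains ionized at physiological pH are Lys/Arg (+1) and Asp/Glu (−1); with His treated as neutral, nothing else contributes.
Positive (K, R): Arg22 → +1.
Negative (D, E): Asp4, Asp15, Glu17, Asp21 → −4.
The N-terminus (+1) and C-terminus (−1) cancel.
Net charge = (+1) + (−4) = −3.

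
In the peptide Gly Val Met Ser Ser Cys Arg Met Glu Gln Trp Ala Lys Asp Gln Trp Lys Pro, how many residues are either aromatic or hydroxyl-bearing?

4

Aromatic: F, W, Y. Hydroxyl-bearing: S, T, Y.
Aromatic residues here: Trp11, Trp16 (2).
Hydroxyl-bearing residues here: Ser4, Ser5 (2).
(Y belongs to both groups, but none appear in this sequence.) Total = 2 + 2 = 4.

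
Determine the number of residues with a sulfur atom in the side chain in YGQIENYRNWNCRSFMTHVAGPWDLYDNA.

2

Cysteine (C, thiol) and methionine (M, thioether) are the two sulfur-containing amino acids.
Matching residues: C12, M16.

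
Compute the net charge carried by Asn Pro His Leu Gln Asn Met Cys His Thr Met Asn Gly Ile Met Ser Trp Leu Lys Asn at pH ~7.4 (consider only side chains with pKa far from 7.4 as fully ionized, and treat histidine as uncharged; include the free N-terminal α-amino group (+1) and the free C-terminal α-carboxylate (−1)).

The side chains ionized at physiological pH are Lys/Arg (+1) and Asp/Glu (−1); with His treated as neutral, nothing else contributes.
Positive (K, R): Lys19 → +1.
Negative (D, E): none → −0.
The N-terminus (+1) and C-terminus (−1) cancel.
Net charge = (+1) + (−0) = +1.

+1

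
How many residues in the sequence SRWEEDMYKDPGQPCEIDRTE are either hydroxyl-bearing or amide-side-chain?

Hydroxyl-bearing: S, T, Y. Amide-side-chain: N, Q.
Hydroxyl-bearing residues here: S1, Y8, T20 (3).
Amide-side-chain residues here: Q13 (1).
The two groups share no amino acid, so total = 3 + 1 = 4.

4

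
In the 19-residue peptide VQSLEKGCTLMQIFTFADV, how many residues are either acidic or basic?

3

Acidic: D, E. Basic: H, K, R.
Acidic residues here: E5, D18 (2).
Basic residues here: K6 (1).
The two groups share no amino acid, so total = 2 + 1 = 3.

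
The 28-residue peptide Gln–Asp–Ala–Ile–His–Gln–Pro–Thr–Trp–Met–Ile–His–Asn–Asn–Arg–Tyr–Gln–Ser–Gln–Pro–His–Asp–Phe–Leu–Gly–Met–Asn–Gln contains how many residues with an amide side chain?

Only N (asparagine) and Q (glutamine) carry a side-chain carboxamide.
Matching residues: Gln1, Gln6, Asn13, Asn14, Gln17, Gln19, Asn27, Gln28.

8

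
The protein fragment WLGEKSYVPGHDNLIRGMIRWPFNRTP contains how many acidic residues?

Aspartate (D) and glutamate (E) have carboxylic-acid side chains and are the acidic amino acids.
Matching residues: E4, D12.

2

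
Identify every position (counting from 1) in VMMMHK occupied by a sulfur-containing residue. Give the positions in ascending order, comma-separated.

The sulfur-bearing residues are cysteine (–SH) and methionine (–S–CH₃).
Matching residues: M2, M3, M4.

2, 3, 4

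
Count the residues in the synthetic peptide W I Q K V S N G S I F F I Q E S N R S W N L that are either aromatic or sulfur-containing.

Aromatic: F, W, Y. Sulfur-containing: C, M.
Aromatic residues here: W1, F11, F12, W20 (4).
Sulfur-containing residues here: none (0).
The two groups share no amino acid, so total = 4 + 0 = 4.

4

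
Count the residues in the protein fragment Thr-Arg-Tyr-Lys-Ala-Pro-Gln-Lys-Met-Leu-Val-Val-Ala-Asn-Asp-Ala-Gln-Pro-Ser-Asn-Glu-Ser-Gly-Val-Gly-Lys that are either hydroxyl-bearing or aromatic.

4

Hydroxyl-bearing: S, T, Y. Aromatic: F, W, Y.
Hydroxyl-bearing residues here: Thr1, Tyr3, Ser19, Ser22 (4).
Aromatic residues here: Tyr3 (1).
Y is in both groups, so the 1 Y residue must not be double-counted.
Total = 4 + 1 − 1 = 4.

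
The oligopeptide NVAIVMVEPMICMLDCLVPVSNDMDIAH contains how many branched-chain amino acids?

10

The BCAAs are Val, Leu, and Ile — aliphatic side chains with a branch point.
Matching residues: V2, I4, V5, V7, I11, L14, L17, V18, V20, I26.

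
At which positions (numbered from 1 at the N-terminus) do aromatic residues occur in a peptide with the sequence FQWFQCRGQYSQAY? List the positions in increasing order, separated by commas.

Phenylalanine (F), tryptophan (W), and tyrosine (Y) have aromatic ring side chains.
Matching residues: F1, W3, F4, Y10, Y14.

1, 3, 4, 10, 14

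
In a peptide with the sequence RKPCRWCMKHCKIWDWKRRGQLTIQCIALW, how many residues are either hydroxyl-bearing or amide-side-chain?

Hydroxyl-bearing: S, T, Y. Amide-side-chain: N, Q.
Hydroxyl-bearing residues here: T23 (1).
Amide-side-chain residues here: Q21, Q25 (2).
The two groups share no amino acid, so total = 1 + 2 = 3.

3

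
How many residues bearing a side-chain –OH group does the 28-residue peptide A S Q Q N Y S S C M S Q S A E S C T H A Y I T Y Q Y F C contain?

Serine (S), threonine (T), and tyrosine (Y) each carry a hydroxyl group on the side chain.
Matching residues: S2, Y6, S7, S8, S11, S13, S16, T18, Y21, T23, Y24, Y26.

12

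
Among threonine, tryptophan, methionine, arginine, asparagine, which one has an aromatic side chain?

tryptophan

Phenylalanine (F), tryptophan (W), and tyrosine (Y) have aromatic ring side chains.
Of the listed options, only tryptophan belongs to this group.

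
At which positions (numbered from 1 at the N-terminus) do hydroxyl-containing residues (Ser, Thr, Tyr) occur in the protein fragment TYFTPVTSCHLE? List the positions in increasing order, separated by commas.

Matching residues: T1, Y2, T4, T7, S8.

1, 2, 4, 7, 8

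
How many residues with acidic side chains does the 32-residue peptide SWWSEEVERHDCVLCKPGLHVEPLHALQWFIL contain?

The acidic residues are Asp (D) and Glu (E), whose side chains end in a carboxylate group.
Matching residues: E5, E6, E8, D11, E22.

5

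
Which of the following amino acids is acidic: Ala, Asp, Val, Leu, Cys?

Asp

Aspartate (D) and glutamate (E) have carboxylic-acid side chains and are the acidic amino acids.
Of the listed options, only Asp belongs to this group.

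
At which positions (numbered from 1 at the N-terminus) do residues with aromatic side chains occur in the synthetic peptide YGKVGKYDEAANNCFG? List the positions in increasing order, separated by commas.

F, W, and Y each carry an aromatic ring on the side chain.
Matching residues: Y1, Y7, F15.

1, 7, 15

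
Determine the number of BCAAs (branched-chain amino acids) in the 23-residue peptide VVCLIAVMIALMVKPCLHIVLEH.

The BCAAs are Val, Leu, and Ile — aliphatic side chains with a branch point.
Matching residues: V1, V2, L4, I5, V7, I9, L11, V13, L17, I19, V20, L21.

12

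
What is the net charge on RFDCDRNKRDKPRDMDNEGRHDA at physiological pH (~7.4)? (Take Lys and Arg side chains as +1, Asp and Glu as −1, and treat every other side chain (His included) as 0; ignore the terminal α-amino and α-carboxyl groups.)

0

Positive (K, R): R1, R6, K8, R9, K11, R13, R20 → +7.
Negative (D, E): D3, D5, D10, D14, D16, E18, D22 → −7.
Net charge = (+7) + (−7) = 0.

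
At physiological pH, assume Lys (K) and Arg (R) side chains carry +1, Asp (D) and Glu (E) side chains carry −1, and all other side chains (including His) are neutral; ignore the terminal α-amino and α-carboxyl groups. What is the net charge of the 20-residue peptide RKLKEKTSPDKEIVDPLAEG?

Positive (K, R): R1, K2, K4, K6, K11 → +5.
Negative (D, E): E5, D10, E12, D15, E19 → −5.
Net charge = (+5) + (−5) = 0.

0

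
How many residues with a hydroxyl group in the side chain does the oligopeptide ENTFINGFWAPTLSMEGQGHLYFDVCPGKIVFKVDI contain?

4

The –OH-bearing residues are Ser, Thr (aliphatic alcohols), and Tyr (phenol).
Matching residues: T3, T12, S14, Y22.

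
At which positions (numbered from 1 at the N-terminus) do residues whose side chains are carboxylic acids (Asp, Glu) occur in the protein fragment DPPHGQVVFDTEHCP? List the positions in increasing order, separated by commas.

Matching residues: D1, D10, E12.

1, 10, 12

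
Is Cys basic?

The basic amino acids are Lys (K), Arg (R), and His (H).
Cysteine is not in this group.

No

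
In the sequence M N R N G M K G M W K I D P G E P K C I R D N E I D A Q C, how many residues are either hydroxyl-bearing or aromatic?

1

Hydroxyl-bearing: S, T, Y. Aromatic: F, W, Y.
Hydroxyl-bearing residues here: none (0).
Aromatic residues here: W10 (1).
(Y belongs to both groups, but none appear in this sequence.) Total = 0 + 1 = 1.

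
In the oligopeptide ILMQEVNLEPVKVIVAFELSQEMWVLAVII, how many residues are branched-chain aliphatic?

Valine (V), leucine (L), and isoleucine (I) are the branched-chain amino acids.
Matching residues: I1, L2, V6, L8, V11, V13, I14, V15, L19, V25, L26, V28, I29, I30.

14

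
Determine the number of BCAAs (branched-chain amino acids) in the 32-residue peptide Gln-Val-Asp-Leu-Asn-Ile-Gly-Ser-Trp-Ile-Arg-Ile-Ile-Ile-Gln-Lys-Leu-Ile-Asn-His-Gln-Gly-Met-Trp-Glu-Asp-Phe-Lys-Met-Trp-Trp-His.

V, L, and I make up the branched-chain aliphatic group.
Matching residues: Val2, Leu4, Ile6, Ile10, Ile12, Ile13, Ile14, Leu17, Ile18.

9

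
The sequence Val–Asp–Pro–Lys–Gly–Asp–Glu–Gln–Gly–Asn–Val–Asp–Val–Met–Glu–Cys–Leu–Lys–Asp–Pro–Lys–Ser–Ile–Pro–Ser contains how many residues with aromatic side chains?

F, W, and Y each carry an aromatic ring on the side chain.
None of the 25 residues belong to this group.

0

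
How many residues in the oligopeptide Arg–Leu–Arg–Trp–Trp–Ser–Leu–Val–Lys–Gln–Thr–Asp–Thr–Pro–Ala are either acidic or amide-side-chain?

Acidic: D, E. Amide-side-chain: N, Q.
Acidic residues here: Asp12 (1).
Amide-side-chain residues here: Gln10 (1).
The two groups share no amino acid, so total = 1 + 1 = 2.

2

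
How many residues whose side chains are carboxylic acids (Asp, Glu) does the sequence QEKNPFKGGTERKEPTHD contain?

Matching residues: E2, E11, E14, D18.

4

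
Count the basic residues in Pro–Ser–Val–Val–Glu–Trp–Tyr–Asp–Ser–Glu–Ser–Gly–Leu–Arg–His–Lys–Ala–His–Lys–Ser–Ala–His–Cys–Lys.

K, R, and H are the three residues with basic side chains (ε-amine, guanidinium, and imidazole respectively).
Matching residues: Arg14, His15, Lys16, His18, Lys19, His22, Lys24.

7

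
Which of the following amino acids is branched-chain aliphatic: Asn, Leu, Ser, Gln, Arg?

The BCAAs are Val, Leu, and Ile — aliphatic side chains with a branch point.
Of the listed options, only Leu belongs to this group.

Leu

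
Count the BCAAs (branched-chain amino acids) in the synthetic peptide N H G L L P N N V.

V, L, and I make up the branched-chain aliphatic group.
Matching residues: L4, L5, V9.

3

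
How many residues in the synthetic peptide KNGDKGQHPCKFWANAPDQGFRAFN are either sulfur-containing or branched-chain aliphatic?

Sulfur-containing: C, M. Branched-chain aliphatic: I, L, V.
Sulfur-containing residues here: C10 (1).
Branched-chain aliphatic residues here: none (0).
The two groups share no amino acid, so total = 1 + 0 = 1.

1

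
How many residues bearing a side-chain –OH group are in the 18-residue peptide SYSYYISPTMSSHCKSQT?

Serine (S), threonine (T), and tyrosine (Y) each carry a hydroxyl group on the side chain.
Matching residues: S1, Y2, S3, Y4, Y5, S7, T9, S11, S12, S16, T18.

11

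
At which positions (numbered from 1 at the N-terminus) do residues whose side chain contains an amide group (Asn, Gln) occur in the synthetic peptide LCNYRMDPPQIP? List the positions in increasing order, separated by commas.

3, 10

Matching residues: N3, Q10.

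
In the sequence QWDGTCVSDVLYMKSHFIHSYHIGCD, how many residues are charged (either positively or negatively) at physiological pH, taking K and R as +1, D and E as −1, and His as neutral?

Charged side chains at pH ~7.4: K, R (positive); D, E (negative).
Matching residues: D3, D9, K14, D26.

4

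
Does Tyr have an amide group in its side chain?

The amide-side-chain residues are Asn (N) and Gln (Q).
Tyrosine is not in this group.

No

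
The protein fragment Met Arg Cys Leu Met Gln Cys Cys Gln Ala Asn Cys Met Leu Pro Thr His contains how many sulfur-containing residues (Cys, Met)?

Matching residues: Met1, Cys3, Met5, Cys7, Cys8, Cys12, Met13.

7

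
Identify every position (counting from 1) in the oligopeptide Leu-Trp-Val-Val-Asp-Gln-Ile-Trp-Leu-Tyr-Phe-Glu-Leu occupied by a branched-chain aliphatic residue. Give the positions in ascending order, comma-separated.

V, L, and I make up the branched-chain aliphatic group.
Matching residues: Leu1, Val3, Val4, Ile7, Leu9, Leu13.

1, 3, 4, 7, 9, 13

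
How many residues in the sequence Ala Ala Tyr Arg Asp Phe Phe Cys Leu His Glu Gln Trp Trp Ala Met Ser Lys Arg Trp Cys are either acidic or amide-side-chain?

Acidic: D, E. Amide-side-chain: N, Q.
Acidic residues here: Asp5, Glu11 (2).
Amide-side-chain residues here: Gln12 (1).
The two groups share no amino acid, so total = 2 + 1 = 3.

3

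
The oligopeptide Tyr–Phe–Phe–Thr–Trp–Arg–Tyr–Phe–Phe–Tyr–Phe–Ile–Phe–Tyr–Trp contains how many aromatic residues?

The aromatic amino acids are Phe (F, benzyl), Trp (W, indole), and Tyr (Y, phenol).
Matching residues: Tyr1, Phe2, Phe3, Trp5, Tyr7, Phe8, Phe9, Tyr10, Phe11, Phe13, Tyr14, Trp15.

12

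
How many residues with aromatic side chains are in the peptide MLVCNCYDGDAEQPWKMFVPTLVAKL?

3

Phenylalanine (F), tryptophan (W), and tyrosine (Y) have aromatic ring side chains.
Matching residues: Y7, W15, F18.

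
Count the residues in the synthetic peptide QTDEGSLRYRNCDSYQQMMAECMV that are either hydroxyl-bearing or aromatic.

Hydroxyl-bearing: S, T, Y. Aromatic: F, W, Y.
Hydroxyl-bearing residues here: T2, S6, Y9, S14, Y15 (5).
Aromatic residues here: Y9, Y15 (2).
Y is in both groups, so the 2 Y residues must not be double-counted.
Total = 5 + 2 − 2 = 5.

5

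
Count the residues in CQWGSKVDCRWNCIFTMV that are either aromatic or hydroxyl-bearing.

Aromatic: F, W, Y. Hydroxyl-bearing: S, T, Y.
Aromatic residues here: W3, W11, F15 (3).
Hydroxyl-bearing residues here: S5, T16 (2).
(Y belongs to both groups, but none appear in this sequence.) Total = 3 + 2 = 5.

5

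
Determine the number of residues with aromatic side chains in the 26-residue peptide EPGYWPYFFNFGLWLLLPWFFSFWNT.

12

The aromatic amino acids are Phe (F, benzyl), Trp (W, indole), and Tyr (Y, phenol).
Matching residues: Y4, W5, Y7, F8, F9, F11, W14, W19, F20, F21, F23, W24.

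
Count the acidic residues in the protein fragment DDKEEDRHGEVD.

7

Aspartate (D) and glutamate (E) have carboxylic-acid side chains and are the acidic amino acids.
Matching residues: D1, D2, E4, E5, D6, E10, D12.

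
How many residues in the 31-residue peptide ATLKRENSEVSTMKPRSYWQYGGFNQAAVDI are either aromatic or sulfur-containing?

5

Aromatic: F, W, Y. Sulfur-containing: C, M.
Aromatic residues here: Y18, W19, Y21, F24 (4).
Sulfur-containing residues here: M13 (1).
The two groups share no amino acid, so total = 4 + 1 = 5.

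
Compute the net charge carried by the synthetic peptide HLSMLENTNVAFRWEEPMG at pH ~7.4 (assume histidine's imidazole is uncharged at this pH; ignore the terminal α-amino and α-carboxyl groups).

-2

At pH ~7.4 the Lys and Arg side chains are protonated (+1), the Asp and Glu side chains are deprotonated (−1), and with His taken as neutral all other side chains carry no charge.
Positive (K, R): R13 → +1.
Negative (D, E): E6, E15, E16 → −3.
Net charge = (+1) + (−3) = −2.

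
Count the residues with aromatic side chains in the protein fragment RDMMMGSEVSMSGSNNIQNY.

The aromatic amino acids are Phe (F, benzyl), Trp (W, indole), and Tyr (Y, phenol).
Matching residues: Y20.

1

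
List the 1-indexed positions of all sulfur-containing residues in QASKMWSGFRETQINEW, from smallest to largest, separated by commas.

Only Cys (C) and Met (M) have a sulfur atom in the side chain.
Matching residues: M5.

5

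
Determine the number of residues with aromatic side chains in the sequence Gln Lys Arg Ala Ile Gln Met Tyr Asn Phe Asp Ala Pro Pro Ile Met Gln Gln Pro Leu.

2

The aromatic amino acids are Phe (F, benzyl), Trp (W, indole), and Tyr (Y, phenol).
Matching residues: Tyr8, Phe10.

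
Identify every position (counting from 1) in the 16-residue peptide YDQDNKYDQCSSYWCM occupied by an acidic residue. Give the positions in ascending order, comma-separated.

The acidic residues are Asp (D) and Glu (E), whose side chains end in a carboxylate group.
Matching residues: D2, D4, D8.

2, 4, 8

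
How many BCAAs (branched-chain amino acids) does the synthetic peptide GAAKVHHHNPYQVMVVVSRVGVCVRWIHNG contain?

9

The BCAAs are Val, Leu, and Ile — aliphatic side chains with a branch point.
Matching residues: V5, V13, V15, V16, V17, V20, V22, V24, I27.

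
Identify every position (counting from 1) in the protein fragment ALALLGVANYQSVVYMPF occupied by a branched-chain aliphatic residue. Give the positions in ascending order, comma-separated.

V, L, and I make up the branched-chain aliphatic group.
Matching residues: L2, L4, L5, V7, V13, V14.

2, 4, 5, 7, 13, 14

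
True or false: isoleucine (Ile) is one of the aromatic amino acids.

F, W, and Y each carry an aromatic ring on the side chain.
Isoleucine is not in this group.

False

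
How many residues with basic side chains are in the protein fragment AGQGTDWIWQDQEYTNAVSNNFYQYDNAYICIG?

Lysine (K), arginine (R), and histidine (H) have basic, nitrogen-containing side chains.
None of the 33 residues belong to this group.

0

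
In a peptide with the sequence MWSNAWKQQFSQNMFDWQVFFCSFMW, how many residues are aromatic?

Phenylalanine (F), tryptophan (W), and tyrosine (Y) have aromatic ring side chains.
Matching residues: W2, W6, F10, F15, W17, F20, F21, F24, W26.

9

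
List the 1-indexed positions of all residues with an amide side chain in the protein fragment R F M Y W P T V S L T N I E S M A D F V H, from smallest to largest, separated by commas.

12

The amide-side-chain residues are Asn (N) and Gln (Q).
Matching residues: N12.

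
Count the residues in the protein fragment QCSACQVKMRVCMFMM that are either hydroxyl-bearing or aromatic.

Hydroxyl-bearing: S, T, Y. Aromatic: F, W, Y.
Hydroxyl-bearing residues here: S3 (1).
Aromatic residues here: F14 (1).
(Y belongs to both groups, but none appear in this sequence.) Total = 1 + 1 = 2.

2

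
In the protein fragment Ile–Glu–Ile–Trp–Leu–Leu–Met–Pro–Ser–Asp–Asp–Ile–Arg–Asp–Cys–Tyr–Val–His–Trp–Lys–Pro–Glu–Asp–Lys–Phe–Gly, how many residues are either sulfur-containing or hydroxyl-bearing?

4

Sulfur-containing: C, M. Hydroxyl-bearing: S, T, Y.
Sulfur-containing residues here: Met7, Cys15 (2).
Hydroxyl-bearing residues here: Ser9, Tyr16 (2).
The two groups share no amino acid, so total = 2 + 2 = 4.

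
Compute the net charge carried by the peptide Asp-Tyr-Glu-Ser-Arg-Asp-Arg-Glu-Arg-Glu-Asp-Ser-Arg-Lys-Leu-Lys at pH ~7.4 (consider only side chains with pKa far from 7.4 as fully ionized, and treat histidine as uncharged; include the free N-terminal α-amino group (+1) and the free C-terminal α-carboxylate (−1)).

0

At pH ~7.4 the Lys and Arg side chains are protonated (+1), the Asp and Glu side chains are deprotonated (−1), and with His taken as neutral all other side chains carry no charge.
Positive (K, R): Arg5, Arg7, Arg9, Arg13, Lys14, Lys16 → +6.
Negative (D, E): Asp1, Glu3, Asp6, Glu8, Glu10, Asp11 → −6.
The N-terminus (+1) and C-terminus (−1) cancel.
Net charge = (+6) + (−6) = 0.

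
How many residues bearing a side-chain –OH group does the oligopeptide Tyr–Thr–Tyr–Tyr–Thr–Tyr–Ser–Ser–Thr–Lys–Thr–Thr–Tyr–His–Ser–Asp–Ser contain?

14

The –OH-bearing residues are Ser, Thr (aliphatic alcohols), and Tyr (phenol).
Matching residues: Tyr1, Thr2, Tyr3, Tyr4, Thr5, Tyr6, Ser7, Ser8, Thr9, Thr11, Thr12, Tyr13, Ser15, Ser17.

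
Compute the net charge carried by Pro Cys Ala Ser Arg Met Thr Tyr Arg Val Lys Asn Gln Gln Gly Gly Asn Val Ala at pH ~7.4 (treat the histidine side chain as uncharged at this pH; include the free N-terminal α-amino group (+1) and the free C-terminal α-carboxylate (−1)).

At pH ~7.4 the Lys and Arg side chains are protonated (+1), the Asp and Glu side chains are deprotonated (−1), and with His taken as neutral all other side chains carry no charge.
Positive (K, R): Arg5, Arg9, Lys11 → +3.
Negative (D, E): none → −0.
The N-terminus (+1) and C-terminus (−1) cancel.
Net charge = (+3) + (−0) = +3.

+3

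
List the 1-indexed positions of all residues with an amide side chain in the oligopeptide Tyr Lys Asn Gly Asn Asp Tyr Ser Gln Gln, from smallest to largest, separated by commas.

3, 5, 9, 10

Asparagine (N) and glutamine (Q) have uncharged amide side chains.
Matching residues: Asn3, Asn5, Gln9, Gln10.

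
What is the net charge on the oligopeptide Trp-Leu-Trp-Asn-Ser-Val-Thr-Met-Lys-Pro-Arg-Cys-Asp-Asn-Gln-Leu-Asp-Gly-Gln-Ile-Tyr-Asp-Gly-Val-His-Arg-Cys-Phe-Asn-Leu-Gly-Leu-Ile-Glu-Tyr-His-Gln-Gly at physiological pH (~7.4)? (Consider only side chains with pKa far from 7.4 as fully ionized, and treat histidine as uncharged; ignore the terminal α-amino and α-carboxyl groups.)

-1

The side chains ionized at physiological pH are Lys/Arg (+1) and Asp/Glu (−1); with His treated as neutral, nothing else contributes.
Positive (K, R): Lys9, Arg11, Arg26 → +3.
Negative (D, E): Asp13, Asp17, Asp22, Glu34 → −4.
Net charge = (+3) + (−4) = −1.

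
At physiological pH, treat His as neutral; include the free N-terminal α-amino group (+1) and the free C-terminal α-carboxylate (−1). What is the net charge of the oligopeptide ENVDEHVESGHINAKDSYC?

-4

At pH ~7.4 the Lys and Arg side chains are protonated (+1), the Asp and Glu side chains are deprotonated (−1), and with His taken as neutral all other side chains carry no charge.
Positive (K, R): K15 → +1.
Negative (D, E): E1, D4, E5, E8, D16 → −5.
The N-terminus (+1) and C-terminus (−1) cancel.
Net charge = (+1) + (−5) = −4.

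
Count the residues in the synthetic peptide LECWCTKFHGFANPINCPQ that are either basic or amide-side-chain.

5

Basic: H, K, R. Amide-side-chain: N, Q.
Basic residues here: K7, H9 (2).
Amide-side-chain residues here: N13, N16, Q19 (3).
The two groups share no amino acid, so total = 2 + 3 = 5.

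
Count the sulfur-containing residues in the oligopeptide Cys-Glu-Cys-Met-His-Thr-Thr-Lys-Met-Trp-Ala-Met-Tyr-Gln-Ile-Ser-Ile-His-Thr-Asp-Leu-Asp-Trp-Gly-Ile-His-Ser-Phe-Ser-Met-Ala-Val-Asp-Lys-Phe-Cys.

7

Cysteine (C, thiol) and methionine (M, thioether) are the two sulfur-containing amino acids.
Matching residues: Cys1, Cys3, Met4, Met9, Met12, Met30, Cys36.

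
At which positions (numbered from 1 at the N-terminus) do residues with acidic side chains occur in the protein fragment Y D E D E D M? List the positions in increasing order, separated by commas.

Only D (aspartate) and E (glutamate) carry a side-chain carboxylic acid.
Matching residues: D2, E3, D4, E5, D6.

2, 3, 4, 5, 6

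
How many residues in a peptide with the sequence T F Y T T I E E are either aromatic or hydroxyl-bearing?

Aromatic: F, W, Y. Hydroxyl-bearing: S, T, Y.
Aromatic residues here: F2, Y3 (2).
Hydroxyl-bearing residues here: T1, Y3, T4, T5 (4).
Y is in both groups, so the 1 Y residue must not be double-counted.
Total = 2 + 4 − 1 = 5.

5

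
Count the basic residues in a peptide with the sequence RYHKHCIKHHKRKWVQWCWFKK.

The basic amino acids are Lys (K), Arg (R), and His (H).
Matching residues: R1, H3, K4, H5, K8, H9, H10, K11, R12, K13, K21, K22.

12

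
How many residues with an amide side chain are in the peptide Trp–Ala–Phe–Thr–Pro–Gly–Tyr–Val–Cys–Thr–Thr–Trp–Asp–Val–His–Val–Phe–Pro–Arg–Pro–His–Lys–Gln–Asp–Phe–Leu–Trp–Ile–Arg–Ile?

Only N (asparagine) and Q (glutamine) carry a side-chain carboxamide.
Matching residues: Gln23.

1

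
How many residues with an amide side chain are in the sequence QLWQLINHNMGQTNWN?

7

Only N (asparagine) and Q (glutamine) carry a side-chain carboxamide.
Matching residues: Q1, Q4, N7, N9, Q12, N14, N16.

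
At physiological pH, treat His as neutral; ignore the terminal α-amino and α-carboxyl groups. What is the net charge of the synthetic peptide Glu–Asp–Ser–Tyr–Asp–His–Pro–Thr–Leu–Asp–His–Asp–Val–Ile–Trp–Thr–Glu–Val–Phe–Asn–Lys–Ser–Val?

-5

Near pH 7.4, K and R contribute +1 each, D and E contribute −1 each, and every other side chain (His included, as stated) is uncharged.
Positive (K, R): Lys21 → +1.
Negative (D, E): Glu1, Asp2, Asp5, Asp10, Asp12, Glu17 → −6.
Net charge = (+1) + (−6) = −5.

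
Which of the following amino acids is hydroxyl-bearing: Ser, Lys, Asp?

S, T, and Y are the three residues with a side-chain hydroxyl.
Of the listed options, only Ser belongs to this group.

Ser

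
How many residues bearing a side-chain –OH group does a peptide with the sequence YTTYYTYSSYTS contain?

12

S, T, and Y are the three residues with a side-chain hydroxyl.
Matching residues: Y1, T2, T3, Y4, Y5, T6, Y7, S8, S9, Y10, T11, S12.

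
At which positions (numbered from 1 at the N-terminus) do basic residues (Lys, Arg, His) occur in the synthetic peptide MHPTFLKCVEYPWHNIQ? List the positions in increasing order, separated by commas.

2, 7, 14

Matching residues: H2, K7, H14.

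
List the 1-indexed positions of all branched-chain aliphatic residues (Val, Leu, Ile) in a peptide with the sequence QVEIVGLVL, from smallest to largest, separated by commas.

2, 4, 5, 7, 8, 9

Matching residues: V2, I4, V5, L7, V8, L9.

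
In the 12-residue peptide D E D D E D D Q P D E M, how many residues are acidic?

9

Aspartate (D) and glutamate (E) have carboxylic-acid side chains and are the acidic amino acids.
Matching residues: D1, E2, D3, D4, E5, D6, D7, D10, E11.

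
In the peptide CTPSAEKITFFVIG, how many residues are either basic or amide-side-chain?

1

Basic: H, K, R. Amide-side-chain: N, Q.
Basic residues here: K7 (1).
Amide-side-chain residues here: none (0).
The two groups share no amino acid, so total = 1 + 0 = 1.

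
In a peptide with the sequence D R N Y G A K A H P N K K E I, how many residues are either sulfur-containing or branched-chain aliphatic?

1

Sulfur-containing: C, M. Branched-chain aliphatic: I, L, V.
Sulfur-containing residues here: none (0).
Branched-chain aliphatic residues here: I15 (1).
The two groups share no amino acid, so total = 0 + 1 = 1.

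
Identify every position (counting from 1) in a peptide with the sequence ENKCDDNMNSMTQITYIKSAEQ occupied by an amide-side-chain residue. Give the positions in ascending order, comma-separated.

The amide-side-chain residues are Asn (N) and Gln (Q).
Matching residues: N2, N7, N9, Q13, Q22.

2, 7, 9, 13, 22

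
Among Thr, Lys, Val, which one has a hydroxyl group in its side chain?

S, T, and Y are the three residues with a side-chain hydroxyl.
Of the listed options, only Thr belongs to this group.

Thr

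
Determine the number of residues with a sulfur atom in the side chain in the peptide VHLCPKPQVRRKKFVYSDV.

1

Cysteine (C, thiol) and methionine (M, thioether) are the two sulfur-containing amino acids.
Matching residues: C4.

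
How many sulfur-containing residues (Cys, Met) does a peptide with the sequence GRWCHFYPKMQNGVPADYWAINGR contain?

2

Matching residues: C4, M10.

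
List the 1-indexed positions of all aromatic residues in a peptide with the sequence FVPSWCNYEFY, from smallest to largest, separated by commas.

F, W, and Y each carry an aromatic ring on the side chain.
Matching residues: F1, W5, Y8, F10, Y11.

1, 5, 8, 10, 11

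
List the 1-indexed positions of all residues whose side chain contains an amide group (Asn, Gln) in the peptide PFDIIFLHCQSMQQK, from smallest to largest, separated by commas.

10, 13, 14

Matching residues: Q10, Q13, Q14.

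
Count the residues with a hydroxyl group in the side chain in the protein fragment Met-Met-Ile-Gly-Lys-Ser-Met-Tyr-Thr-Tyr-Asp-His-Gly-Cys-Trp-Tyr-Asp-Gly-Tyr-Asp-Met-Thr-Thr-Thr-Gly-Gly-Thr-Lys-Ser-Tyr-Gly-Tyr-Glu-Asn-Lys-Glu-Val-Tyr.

14

The –OH-bearing residues are Ser, Thr (aliphatic alcohols), and Tyr (phenol).
Matching residues: Ser6, Tyr8, Thr9, Tyr10, Tyr16, Tyr19, Thr22, Thr23, Thr24, Thr27, Ser29, Tyr30, Tyr32, Tyr38.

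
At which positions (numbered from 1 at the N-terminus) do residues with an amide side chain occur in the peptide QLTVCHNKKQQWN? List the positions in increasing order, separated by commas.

1, 7, 10, 11, 13

Asparagine (N) and glutamine (Q) have uncharged amide side chains.
Matching residues: Q1, N7, Q10, Q11, N13.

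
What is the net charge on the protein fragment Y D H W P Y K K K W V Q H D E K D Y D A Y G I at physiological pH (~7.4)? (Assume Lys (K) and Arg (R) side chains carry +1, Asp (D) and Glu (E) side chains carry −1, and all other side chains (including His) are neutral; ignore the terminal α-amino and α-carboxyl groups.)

-1

Positive (K, R): K7, K8, K9, K16 → +4.
Negative (D, E): D2, D14, E15, D17, D19 → −5.
Net charge = (+4) + (−5) = −1.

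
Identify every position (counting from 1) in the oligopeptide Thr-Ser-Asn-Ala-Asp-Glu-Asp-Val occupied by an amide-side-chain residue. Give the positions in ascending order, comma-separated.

Asparagine (N) and glutamine (Q) have uncharged amide side chains.
Matching residues: Asn3.

3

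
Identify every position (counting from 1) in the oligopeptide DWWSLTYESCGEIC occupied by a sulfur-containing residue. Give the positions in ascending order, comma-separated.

The sulfur-bearing residues are cysteine (–SH) and methionine (–S–CH₃).
Matching residues: C10, C14.

10, 14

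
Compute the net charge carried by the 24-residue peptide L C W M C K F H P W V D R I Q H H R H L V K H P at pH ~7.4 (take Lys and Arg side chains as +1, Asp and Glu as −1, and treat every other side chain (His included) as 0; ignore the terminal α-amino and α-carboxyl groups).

Positive (K, R): K6, R13, R18, K22 → +4.
Negative (D, E): D12 → −1.
Net charge = (+4) + (−1) = +3.

+3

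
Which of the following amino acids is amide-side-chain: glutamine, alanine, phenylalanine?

glutamine

Only N (asparagine) and Q (glutamine) carry a side-chain carboxamide.
Of the listed options, only glutamine belongs to this group.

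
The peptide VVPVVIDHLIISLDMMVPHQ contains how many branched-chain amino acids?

V, L, and I make up the branched-chain aliphatic group.
Matching residues: V1, V2, V4, V5, I6, L9, I10, I11, L13, V17.

10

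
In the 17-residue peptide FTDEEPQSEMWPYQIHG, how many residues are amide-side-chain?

2

Only N (asparagine) and Q (glutamine) carry a side-chain carboxamide.
Matching residues: Q7, Q14.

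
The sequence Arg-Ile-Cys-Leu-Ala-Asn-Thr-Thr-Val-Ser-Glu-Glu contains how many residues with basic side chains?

K, R, and H are the three residues with basic side chains (ε-amine, guanidinium, and imidazole respectively).
Matching residues: Arg1.

1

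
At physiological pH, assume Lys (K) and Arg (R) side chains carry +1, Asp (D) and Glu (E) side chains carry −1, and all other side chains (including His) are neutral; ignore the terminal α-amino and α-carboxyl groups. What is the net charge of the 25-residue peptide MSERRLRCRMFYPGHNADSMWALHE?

+1

Positive (K, R): R4, R5, R7, R9 → +4.
Negative (D, E): E3, D18, E25 → −3.
Net charge = (+4) + (−3) = +1.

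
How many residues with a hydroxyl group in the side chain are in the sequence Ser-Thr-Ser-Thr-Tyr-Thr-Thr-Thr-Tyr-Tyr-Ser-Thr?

12

S, T, and Y are the three residues with a side-chain hydroxyl.
Matching residues: Ser1, Thr2, Ser3, Thr4, Tyr5, Thr6, Thr7, Thr8, Tyr9, Tyr10, Ser11, Thr12.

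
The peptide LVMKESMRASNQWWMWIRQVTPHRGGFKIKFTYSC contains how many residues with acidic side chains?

The acidic residues are Asp (D) and Glu (E), whose side chains end in a carboxylate group.
Matching residues: E5.

1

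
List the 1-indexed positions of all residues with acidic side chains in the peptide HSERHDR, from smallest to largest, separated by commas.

3, 6

Only D (aspartate) and E (glutamate) carry a side-chain carboxylic acid.
Matching residues: E3, D6.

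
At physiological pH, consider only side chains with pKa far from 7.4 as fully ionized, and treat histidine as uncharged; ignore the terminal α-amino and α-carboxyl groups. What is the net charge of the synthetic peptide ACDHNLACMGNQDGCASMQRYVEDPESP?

-4

At pH ~7.4 the Lys and Arg side chains are protonated (+1), the Asp and Glu side chains are deprotonated (−1), and with His taken as neutral all other side chains carry no charge.
Positive (K, R): R20 → +1.
Negative (D, E): D3, D13, E23, D24, E26 → −5.
Net charge = (+1) + (−5) = −4.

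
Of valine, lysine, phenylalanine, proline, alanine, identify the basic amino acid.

lysine

K, R, and H are the three residues with basic side chains (ε-amine, guanidinium, and imidazole respectively).
Of the listed options, only lysine belongs to this group.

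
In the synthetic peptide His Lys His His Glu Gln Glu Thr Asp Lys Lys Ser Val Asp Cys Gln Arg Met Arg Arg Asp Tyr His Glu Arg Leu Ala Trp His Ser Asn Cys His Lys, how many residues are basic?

14

Lysine (K), arginine (R), and histidine (H) have basic, nitrogen-containing side chains.
Matching residues: His1, Lys2, His3, His4, Lys10, Lys11, Arg17, Arg19, Arg20, His23, Arg25, His29, His33, Lys34.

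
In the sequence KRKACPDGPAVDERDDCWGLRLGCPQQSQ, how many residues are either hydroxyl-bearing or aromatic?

2

Hydroxyl-bearing: S, T, Y. Aromatic: F, W, Y.
Hydroxyl-bearing residues here: S28 (1).
Aromatic residues here: W18 (1).
(Y belongs to both groups, but none appear in this sequence.) Total = 1 + 1 = 2.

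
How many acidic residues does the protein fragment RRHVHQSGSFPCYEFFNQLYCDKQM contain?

2

The acidic residues are Asp (D) and Glu (E), whose side chains end in a carboxylate group.
Matching residues: E14, D22.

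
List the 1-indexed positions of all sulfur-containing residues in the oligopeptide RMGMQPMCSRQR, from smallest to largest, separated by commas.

2, 4, 7, 8

The sulfur-bearing residues are cysteine (–SH) and methionine (–S–CH₃).
Matching residues: M2, M4, M7, C8.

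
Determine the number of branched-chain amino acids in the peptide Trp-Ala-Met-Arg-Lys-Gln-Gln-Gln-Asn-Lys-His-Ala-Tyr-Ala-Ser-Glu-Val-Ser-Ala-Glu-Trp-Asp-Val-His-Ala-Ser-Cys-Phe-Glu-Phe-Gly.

Valine (V), leucine (L), and isoleucine (I) are the branched-chain amino acids.
Matching residues: Val17, Val23.

2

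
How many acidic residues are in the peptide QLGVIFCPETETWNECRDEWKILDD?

Aspartate (D) and glutamate (E) have carboxylic-acid side chains and are the acidic amino acids.
Matching residues: E9, E11, E15, D18, E19, D24, D25.

7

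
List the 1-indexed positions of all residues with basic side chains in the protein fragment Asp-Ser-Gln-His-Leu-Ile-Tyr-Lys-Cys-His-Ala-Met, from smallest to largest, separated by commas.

K, R, and H are the three residues with basic side chains (ε-amine, guanidinium, and imidazole respectively).
Matching residues: His4, Lys8, His10.

4, 8, 10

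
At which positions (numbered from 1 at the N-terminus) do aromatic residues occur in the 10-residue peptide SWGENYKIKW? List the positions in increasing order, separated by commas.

2, 6, 10

The aromatic amino acids are Phe (F, benzyl), Trp (W, indole), and Tyr (Y, phenol).
Matching residues: W2, Y6, W10.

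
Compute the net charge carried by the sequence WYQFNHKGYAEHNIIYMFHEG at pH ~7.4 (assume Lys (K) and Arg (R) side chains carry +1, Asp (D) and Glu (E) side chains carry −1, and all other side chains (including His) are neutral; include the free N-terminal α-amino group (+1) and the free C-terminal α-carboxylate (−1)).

Positive (K, R): K7 → +1.
Negative (D, E): E11, E20 → −2.
The N-terminus (+1) and C-terminus (−1) cancel.
Net charge = (+1) + (−2) = −1.

-1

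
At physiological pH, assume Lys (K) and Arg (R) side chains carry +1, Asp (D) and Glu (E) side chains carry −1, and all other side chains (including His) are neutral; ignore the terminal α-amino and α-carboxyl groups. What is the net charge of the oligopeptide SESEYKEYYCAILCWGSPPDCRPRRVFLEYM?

Positive (K, R): K6, R22, R24, R25 → +4.
Negative (D, E): E2, E4, E7, D20, E29 → −5.
Net charge = (+4) + (−5) = −1.

-1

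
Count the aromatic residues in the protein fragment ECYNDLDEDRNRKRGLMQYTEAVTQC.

2

Phenylalanine (F), tryptophan (W), and tyrosine (Y) have aromatic ring side chains.
Matching residues: Y3, Y19.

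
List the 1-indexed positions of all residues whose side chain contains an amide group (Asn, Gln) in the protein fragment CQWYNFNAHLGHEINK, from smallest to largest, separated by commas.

2, 5, 7, 15

Matching residues: Q2, N5, N7, N15.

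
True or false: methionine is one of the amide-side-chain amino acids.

False

Only N (asparagine) and Q (glutamine) carry a side-chain carboxamide.
Methionine is not in this group.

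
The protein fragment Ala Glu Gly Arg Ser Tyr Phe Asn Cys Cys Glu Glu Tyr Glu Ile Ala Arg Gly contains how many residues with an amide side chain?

Asparagine (N) and glutamine (Q) have uncharged amide side chains.
Matching residues: Asn8.

1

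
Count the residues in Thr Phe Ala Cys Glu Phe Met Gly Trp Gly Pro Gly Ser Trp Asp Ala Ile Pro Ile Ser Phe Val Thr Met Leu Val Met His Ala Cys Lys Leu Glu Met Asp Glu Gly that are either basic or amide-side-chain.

2

Basic: H, K, R. Amide-side-chain: N, Q.
Basic residues here: His28, Lys31 (2).
Amide-side-chain residues here: none (0).
The two groups share no amino acid, so total = 2 + 0 = 2.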